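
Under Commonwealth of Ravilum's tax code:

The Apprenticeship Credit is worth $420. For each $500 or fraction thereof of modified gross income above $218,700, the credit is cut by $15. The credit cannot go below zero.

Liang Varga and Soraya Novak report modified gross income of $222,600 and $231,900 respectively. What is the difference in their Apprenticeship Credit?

$285

Liang ($222,600): Apprenticeship Credit: income exceeds $218,700 by $3,900, which is 8 full-or-partial $500 increments; reduction = 8 × $15 = $120, leaving $300.
Soraya ($231,900): Apprenticeship Credit: income exceeds $218,700 by $13,200, which is 27 full-or-partial $500 increments; reduction = 27 × $15 = $405, leaving $15.
Difference: |$300 − $15| = $285.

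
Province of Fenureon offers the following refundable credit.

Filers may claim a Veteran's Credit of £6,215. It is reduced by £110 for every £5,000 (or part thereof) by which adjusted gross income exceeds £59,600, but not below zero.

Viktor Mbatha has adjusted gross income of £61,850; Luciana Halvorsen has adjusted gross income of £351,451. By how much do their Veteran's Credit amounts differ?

£6,105

Viktor (£61,850): Veteran's Credit: income exceeds £59,600 by £2,250, which is 1 full-or-partial £5,000 increment; reduction = 1 × £110 = £110, leaving £6,105.
Luciana (£351,451): Veteran's Credit: income exceeds £59,600 by £291,851 → 59 increments × £110 = £6,490 ≥ base, so the credit is £0.
Difference: |£6,105 − £0| = £6,105.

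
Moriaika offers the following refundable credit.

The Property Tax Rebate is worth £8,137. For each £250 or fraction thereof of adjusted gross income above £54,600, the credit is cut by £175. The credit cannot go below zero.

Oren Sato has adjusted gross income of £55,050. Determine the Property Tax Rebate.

Property Tax Rebate: income exceeds £54,600 by £450, which is 2 full-or-partial £250 increments; reduction = 2 × £175 = £350, leaving £7,787.

£7,787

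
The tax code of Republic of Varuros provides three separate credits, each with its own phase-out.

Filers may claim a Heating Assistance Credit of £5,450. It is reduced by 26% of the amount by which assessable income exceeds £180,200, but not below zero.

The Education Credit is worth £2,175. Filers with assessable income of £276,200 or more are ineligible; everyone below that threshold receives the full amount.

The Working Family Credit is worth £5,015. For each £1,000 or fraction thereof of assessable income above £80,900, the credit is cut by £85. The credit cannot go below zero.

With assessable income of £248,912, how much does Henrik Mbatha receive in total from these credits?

£2,175

Heating Assistance Credit: 26% of the £68,712 excess over £180,200 is £17,865.12 ≥ base, so the credit is £0.
Education Credit: £248,912 is below the £276,200 cutoff, so the full £2,175 applies.
Working Family Credit: income exceeds £80,900 by £168,012 → 169 increments × £85 = £14,365 ≥ base, so the credit is £0.
Total: £0 + £2,175 + £0 = £2,175.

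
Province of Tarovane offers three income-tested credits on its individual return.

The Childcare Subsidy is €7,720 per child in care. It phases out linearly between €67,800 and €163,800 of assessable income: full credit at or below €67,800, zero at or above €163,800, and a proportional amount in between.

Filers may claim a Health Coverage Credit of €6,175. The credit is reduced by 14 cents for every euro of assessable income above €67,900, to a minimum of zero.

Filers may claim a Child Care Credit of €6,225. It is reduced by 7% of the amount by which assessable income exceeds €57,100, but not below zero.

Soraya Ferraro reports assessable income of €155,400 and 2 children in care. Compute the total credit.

€1,351

Childcare Subsidy: base = 2 × €7,720 = €15,440. €155,400 is €87,600 into a €96,000 phase-out range, leaving 8,400/96,000 of the credit: €15,440 × 8,400/96,000 = €1,351.
Health Coverage Credit: 14% of the €87,500 excess over €67,900 is €12,250 ≥ base, so the credit is €0.
Child Care Credit: 7% of the €98,300 excess over €57,100 is €6,881 ≥ base, so the credit is €0.
Total: €1,351 + €0 + €0 = €1,351.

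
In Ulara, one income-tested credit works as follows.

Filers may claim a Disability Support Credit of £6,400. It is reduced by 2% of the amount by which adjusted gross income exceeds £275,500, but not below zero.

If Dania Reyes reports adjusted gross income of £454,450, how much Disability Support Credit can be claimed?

£2,821

Disability Support Credit: 2% of the £178,950 excess over £275,500 is £3,579; credit = £6,400 − £3,579 = £2,821.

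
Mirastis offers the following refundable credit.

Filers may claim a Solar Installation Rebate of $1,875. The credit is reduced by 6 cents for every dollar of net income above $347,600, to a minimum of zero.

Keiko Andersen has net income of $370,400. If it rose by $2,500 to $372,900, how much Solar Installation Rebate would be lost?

At $370,400 — 6% of the $22,800 excess over $347,600 is $1,368; credit = $1,875 − $1,368 = $507.
At $372,900 — 6% of the $25,300 excess over $347,600 is $1,518; credit = $1,875 − $1,518 = $357.
Lost: $507 − $357 = $150.

$150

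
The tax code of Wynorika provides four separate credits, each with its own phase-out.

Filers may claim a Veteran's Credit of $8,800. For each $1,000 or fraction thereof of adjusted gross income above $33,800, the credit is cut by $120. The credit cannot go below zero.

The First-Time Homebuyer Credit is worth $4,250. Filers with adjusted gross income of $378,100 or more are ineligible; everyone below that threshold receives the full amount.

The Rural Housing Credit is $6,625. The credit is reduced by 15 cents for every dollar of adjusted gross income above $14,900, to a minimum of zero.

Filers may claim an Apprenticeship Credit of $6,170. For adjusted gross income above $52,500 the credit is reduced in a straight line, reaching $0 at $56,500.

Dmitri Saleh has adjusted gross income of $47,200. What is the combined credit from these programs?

Veteran's Credit: income exceeds $33,800 by $13,400, which is 14 full-or-partial $1,000 increments; reduction = 14 × $120 = $1,680, leaving $7,120.
First-Time Homebuyer Credit: $47,200 is below the $378,100 cutoff, so the full $4,250 applies.
Rural Housing Credit: 15% of the $32,300 excess over $14,900 is $4,845; credit = $6,625 − $4,845 = $1,780.
Apprenticeship Credit: $47,200 is at or below the $52,500 threshold, so the full $6,170 applies.
Total: $7,120 + $4,250 + $1,780 + $6,170 = $19,320.

$19,320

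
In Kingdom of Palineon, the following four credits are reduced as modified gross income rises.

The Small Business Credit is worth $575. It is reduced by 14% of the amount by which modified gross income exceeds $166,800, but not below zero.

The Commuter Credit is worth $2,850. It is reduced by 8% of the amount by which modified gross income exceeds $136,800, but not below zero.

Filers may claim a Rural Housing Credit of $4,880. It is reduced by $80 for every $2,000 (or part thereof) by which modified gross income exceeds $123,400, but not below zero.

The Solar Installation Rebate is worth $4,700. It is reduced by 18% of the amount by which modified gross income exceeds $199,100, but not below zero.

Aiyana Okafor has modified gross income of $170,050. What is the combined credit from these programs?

$7,970

Small Business Credit: 14% of the $3,250 excess over $166,800 is $455; credit = $575 − $455 = $120.
Commuter Credit: 8% of the $33,250 excess over $136,800 is $2,660; credit = $2,850 − $2,660 = $190.
Rural Housing Credit: income exceeds $123,400 by $46,650, which is 24 full-or-partial $2,000 increments; reduction = 24 × $80 = $1,920, leaving $2,960.
Solar Installation Rebate: $170,050 is at or below the $199,100 threshold, so the full $4,700 applies.
Total: $120 + $190 + $2,960 + $4,700 = $7,970.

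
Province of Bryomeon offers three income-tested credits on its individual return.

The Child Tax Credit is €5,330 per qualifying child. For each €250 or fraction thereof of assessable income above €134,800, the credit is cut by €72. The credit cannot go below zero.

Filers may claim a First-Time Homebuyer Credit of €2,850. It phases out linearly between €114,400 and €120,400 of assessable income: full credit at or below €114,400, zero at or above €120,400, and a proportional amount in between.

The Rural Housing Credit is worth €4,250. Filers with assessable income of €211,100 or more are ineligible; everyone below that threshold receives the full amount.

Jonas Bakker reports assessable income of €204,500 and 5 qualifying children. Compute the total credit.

Child Tax Credit: base = 5 × €5,330 = €26,650. income exceeds €134,800 by €69,700, which is 279 full-or-partial €250 increments; reduction = 279 × €72 = €20,088, leaving €6,562.
First-Time Homebuyer Credit: €204,500 is at or above €120,400, so the credit is €0.
Rural Housing Credit: €204,500 is below the €211,100 cutoff, so the full €4,250 applies.
Total: €6,562 + €0 + €4,250 = €10,812.

€10,812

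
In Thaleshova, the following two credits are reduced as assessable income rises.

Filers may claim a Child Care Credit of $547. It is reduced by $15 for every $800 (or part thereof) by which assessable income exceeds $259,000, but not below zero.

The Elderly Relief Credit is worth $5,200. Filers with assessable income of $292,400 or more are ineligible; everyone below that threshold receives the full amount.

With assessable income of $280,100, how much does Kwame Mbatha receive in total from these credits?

$5,342

Child Care Credit: income exceeds $259,000 by $21,100, which is 27 full-or-partial $800 increments; reduction = 27 × $15 = $405, leaving $142.
Elderly Relief Credit: $280,100 is below the $292,400 cutoff, so the full $5,200 applies.
Total: $142 + $5,200 = $5,342.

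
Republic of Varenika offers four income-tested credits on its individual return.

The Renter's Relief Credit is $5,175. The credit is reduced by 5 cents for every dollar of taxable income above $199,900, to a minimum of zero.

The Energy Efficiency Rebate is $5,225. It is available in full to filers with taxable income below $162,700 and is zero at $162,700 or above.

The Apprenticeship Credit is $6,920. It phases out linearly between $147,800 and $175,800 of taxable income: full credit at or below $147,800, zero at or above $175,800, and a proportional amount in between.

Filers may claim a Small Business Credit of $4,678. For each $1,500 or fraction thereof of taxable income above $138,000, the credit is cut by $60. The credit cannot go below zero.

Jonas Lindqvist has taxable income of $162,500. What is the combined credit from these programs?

Renter's Relief Credit: $162,500 is at or below the $199,900 threshold, so the full $5,175 applies.
Energy Efficiency Rebate: $162,500 is below the $162,700 cutoff, so the full $5,225 applies.
Apprenticeship Credit: $162,500 is $14,700 into a $28,000 phase-out range, leaving 13,300/28,000 of the credit: $6,920 × 13,300/28,000 = $3,287.
Small Business Credit: income exceeds $138,000 by $24,500, which is 17 full-or-partial $1,500 increments; reduction = 17 × $60 = $1,020, leaving $3,658.
Total: $5,175 + $5,225 + $3,287 + $3,658 = $17,345.

$17,345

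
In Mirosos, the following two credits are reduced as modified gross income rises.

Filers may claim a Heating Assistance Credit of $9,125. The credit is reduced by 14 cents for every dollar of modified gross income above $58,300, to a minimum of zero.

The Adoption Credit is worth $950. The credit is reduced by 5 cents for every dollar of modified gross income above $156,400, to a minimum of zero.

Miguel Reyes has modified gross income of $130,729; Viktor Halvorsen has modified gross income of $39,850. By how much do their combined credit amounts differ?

$9,125

Miguel ($130,729): Heating Assistance Credit: 14% of the $72,429 excess over $58,300 is $10,140.06 ≥ base, so the credit is $0. Adoption Credit: $130,729 is at or below the $156,400 threshold, so the full $950 applies. total $0 + $950 = $950
Viktor ($39,850): Heating Assistance Credit: $39,850 is at or below the $58,300 threshold, so the full $9,125 applies. Adoption Credit: $39,850 is at or below the $156,400 threshold, so the full $950 applies. total $9,125 + $950 = $10,075
Difference: |$950 − $10,075| = $9,125.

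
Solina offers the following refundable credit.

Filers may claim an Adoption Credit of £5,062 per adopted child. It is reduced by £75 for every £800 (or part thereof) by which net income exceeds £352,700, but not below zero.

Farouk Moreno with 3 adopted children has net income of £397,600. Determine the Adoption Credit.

Adoption Credit: base = 3 × £5,062 = £15,186. income exceeds £352,700 by £44,900, which is 57 full-or-partial £800 increments; reduction = 57 × £75 = £4,275, leaving £10,911.

£10,911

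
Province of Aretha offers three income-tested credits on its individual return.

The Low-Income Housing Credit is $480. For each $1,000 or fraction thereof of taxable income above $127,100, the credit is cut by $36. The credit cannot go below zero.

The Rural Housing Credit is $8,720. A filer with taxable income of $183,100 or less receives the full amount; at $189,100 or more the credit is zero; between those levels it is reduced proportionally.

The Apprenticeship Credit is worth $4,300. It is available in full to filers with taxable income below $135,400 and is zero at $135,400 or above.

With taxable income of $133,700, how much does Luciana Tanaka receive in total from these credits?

Low-Income Housing Credit: income exceeds $127,100 by $6,600, which is 7 full-or-partial $1,000 increments; reduction = 7 × $36 = $252, leaving $228.
Rural Housing Credit: $133,700 is at or below the $183,100 threshold, so the full $8,720 applies.
Apprenticeship Credit: $133,700 is below the $135,400 cutoff, so the full $4,300 applies.
Total: $228 + $8,720 + $4,300 = $13,248.

$13,248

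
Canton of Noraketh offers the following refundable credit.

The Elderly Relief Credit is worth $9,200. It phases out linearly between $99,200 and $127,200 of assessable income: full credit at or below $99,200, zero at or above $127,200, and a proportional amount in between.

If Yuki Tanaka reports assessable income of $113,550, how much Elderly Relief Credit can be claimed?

Elderly Relief Credit: $113,550 is $14,350 into a $28,000 phase-out range, leaving 13,650/28,000 of the credit: $9,200 × 13,650/28,000 = $4,485.

$4,485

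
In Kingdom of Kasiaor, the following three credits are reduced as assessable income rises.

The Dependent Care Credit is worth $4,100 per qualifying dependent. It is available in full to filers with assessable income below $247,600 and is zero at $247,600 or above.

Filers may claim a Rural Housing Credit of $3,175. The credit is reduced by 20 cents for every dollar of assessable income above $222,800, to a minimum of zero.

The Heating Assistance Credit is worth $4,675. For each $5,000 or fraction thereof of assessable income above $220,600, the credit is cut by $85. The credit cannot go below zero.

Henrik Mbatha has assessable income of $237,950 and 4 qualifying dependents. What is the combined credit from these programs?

Dependent Care Credit: base = 4 × $4,100 = $16,400. $237,950 is below the $247,600 cutoff, so the full $16,400 applies.
Rural Housing Credit: 20% of the $15,150 excess over $222,800 is $3,030; credit = $3,175 − $3,030 = $145.
Heating Assistance Credit: income exceeds $220,600 by $17,350, which is 4 full-or-partial $5,000 increments; reduction = 4 × $85 = $340, leaving $4,335.
Total: $16,400 + $145 + $4,335 = $20,880.

$20,880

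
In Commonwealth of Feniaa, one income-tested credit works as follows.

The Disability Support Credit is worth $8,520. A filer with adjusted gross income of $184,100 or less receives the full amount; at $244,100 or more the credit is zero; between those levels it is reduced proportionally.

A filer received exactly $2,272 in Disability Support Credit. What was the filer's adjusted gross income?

$2,272 is 2,272/8,520 of the full $8,520, so 6,248/8,520 of the $60,000 range has been used: income = $184,100 + $60,000 × 6,248/8,520 = $228,100.

$228,100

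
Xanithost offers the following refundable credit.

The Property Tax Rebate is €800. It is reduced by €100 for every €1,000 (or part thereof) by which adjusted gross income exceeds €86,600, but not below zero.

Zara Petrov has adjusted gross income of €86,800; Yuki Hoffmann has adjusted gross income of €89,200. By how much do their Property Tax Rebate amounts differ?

€200

Zara (€86,800): Property Tax Rebate: income exceeds €86,600 by €200, which is 1 full-or-partial €1,000 increment; reduction = 1 × €100 = €100, leaving €700.
Yuki (€89,200): Property Tax Rebate: income exceeds €86,600 by €2,600, which is 3 full-or-partial €1,000 increments; reduction = 3 × €100 = €300, leaving €500.
Difference: |€700 − €500| = €200.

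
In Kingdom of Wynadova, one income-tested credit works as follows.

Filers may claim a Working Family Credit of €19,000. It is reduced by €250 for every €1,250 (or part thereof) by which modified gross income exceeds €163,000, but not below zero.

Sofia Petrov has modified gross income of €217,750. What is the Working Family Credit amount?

Working Family Credit: income exceeds €163,000 by €54,750, which is 44 full-or-partial €1,250 increments; reduction = 44 × €250 = €11,000, leaving €8,000.

€8,000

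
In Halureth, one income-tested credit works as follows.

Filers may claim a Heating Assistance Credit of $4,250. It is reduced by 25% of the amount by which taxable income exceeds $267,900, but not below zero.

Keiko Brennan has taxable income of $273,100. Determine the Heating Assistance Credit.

Heating Assistance Credit: 25% of the $5,200 excess over $267,900 is $1,300; credit = $4,250 − $1,300 = $2,950.

$2,950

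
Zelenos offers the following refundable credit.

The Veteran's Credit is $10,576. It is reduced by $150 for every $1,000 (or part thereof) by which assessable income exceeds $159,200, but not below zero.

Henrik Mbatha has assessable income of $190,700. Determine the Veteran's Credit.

$5,776

Veteran's Credit: income exceeds $159,200 by $31,500, which is 32 full-or-partial $1,000 increments; reduction = 32 × $150 = $4,800, leaving $5,776.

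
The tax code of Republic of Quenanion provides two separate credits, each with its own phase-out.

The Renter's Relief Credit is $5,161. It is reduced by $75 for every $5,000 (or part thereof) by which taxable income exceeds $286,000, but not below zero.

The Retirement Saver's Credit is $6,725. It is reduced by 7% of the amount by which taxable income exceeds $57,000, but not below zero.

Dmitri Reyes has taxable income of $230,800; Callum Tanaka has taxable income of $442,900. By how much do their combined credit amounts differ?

Dmitri ($230,800): Renter's Relief Credit: $230,800 is at or below the $286,000 threshold, so the full $5,161 applies. Retirement Saver's Credit: 7% of the $173,800 excess over $57,000 is $12,166 ≥ base, so the credit is $0. total $5,161 + $0 = $5,161
Callum ($442,900): Renter's Relief Credit: income exceeds $286,000 by $156,900, which is 32 full-or-partial $5,000 increments; reduction = 32 × $75 = $2,400, leaving $2,761. Retirement Saver's Credit: 7% of the $385,900 excess over $57,000 is $27,013 ≥ base, so the credit is $0. total $2,761 + $0 = $2,761
Difference: |$5,161 − $2,761| = $2,400.

$2,400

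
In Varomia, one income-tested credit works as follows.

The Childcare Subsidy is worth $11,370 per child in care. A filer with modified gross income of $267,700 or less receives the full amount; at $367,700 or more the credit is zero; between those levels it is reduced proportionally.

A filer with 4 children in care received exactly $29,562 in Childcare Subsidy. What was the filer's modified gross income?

Full credit = 4 × $11,370 = $45,480.
$29,562 is 29,562/45,480 of the full $45,480, so 15,918/45,480 of the $100,000 range has been used: income = $267,700 + $100,000 × 15,918/45,480 = $302,700.

$302,700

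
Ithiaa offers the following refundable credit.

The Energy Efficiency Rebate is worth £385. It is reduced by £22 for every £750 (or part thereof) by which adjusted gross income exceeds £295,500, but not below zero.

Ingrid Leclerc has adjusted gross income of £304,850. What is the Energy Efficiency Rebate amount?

£99

Energy Efficiency Rebate: income exceeds £295,500 by £9,350, which is 13 full-or-partial £750 increments; reduction = 13 × £22 = £286, leaving £99.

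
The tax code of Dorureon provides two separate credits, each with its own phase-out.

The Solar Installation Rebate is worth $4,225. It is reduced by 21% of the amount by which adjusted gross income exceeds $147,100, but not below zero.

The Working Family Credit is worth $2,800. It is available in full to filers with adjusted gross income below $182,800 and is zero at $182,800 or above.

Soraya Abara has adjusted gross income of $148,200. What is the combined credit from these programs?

$6,794

Solar Installation Rebate: 21% of the $1,100 excess over $147,100 is $231; credit = $4,225 − $231 = $3,994.
Working Family Credit: $148,200 is below the $182,800 cutoff, so the full $2,800 applies.
Total: $3,994 + $2,800 = $6,794.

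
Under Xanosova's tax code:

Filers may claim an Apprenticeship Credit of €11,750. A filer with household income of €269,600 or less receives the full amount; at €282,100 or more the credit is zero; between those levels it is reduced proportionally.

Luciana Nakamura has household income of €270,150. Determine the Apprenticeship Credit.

€11,233

Apprenticeship Credit: €270,150 is €550 into a €12,500 phase-out range, leaving 11,950/12,500 of the credit: €11,750 × 11,950/12,500 = €11,233.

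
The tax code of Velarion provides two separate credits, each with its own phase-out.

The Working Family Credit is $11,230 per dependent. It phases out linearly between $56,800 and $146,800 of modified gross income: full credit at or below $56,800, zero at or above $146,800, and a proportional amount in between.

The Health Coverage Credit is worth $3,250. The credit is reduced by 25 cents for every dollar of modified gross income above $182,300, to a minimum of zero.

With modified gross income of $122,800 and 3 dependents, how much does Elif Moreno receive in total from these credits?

Working Family Credit: base = 3 × $11,230 = $33,690. $122,800 is $66,000 into a $90,000 phase-out range, leaving 24,000/90,000 of the credit: $33,690 × 24,000/90,000 = $8,984.
Health Coverage Credit: $122,800 is at or below the $182,300 threshold, so the full $3,250 applies.
Total: $8,984 + $3,250 = $12,234.

$12,234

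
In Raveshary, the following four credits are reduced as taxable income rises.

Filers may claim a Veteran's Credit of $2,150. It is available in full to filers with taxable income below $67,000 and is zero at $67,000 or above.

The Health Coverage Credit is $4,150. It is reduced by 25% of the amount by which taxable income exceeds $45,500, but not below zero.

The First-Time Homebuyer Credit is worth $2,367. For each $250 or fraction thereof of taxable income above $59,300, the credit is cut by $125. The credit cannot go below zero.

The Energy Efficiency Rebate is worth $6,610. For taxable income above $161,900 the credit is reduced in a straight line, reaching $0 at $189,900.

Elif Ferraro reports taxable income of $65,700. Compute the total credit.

Veteran's Credit: $65,700 is below the $67,000 cutoff, so the full $2,150 applies.
Health Coverage Credit: 25% of the $20,200 excess over $45,500 is $5,050 ≥ base, so the credit is $0.
First-Time Homebuyer Credit: income exceeds $59,300 by $6,400 → 26 increments × $125 = $3,250 ≥ base, so the credit is $0.
Energy Efficiency Rebate: $65,700 is at or below the $161,900 threshold, so the full $6,610 applies.
Total: $2,150 + $0 + $0 + $6,610 = $8,760.

$8,760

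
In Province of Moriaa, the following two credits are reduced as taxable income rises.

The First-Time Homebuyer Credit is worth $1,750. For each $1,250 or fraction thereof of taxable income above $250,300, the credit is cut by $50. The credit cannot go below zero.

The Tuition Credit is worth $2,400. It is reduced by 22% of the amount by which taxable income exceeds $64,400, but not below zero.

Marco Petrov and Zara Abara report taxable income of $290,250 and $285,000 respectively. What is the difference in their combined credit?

Marco ($290,250): First-Time Homebuyer Credit: income exceeds $250,300 by $39,950, which is 32 full-or-partial $1,250 increments; reduction = 32 × $50 = $1,600, leaving $150. Tuition Credit: 22% of the $225,850 excess over $64,400 is $49,687 ≥ base, so the credit is $0. total $150 + $0 = $150
Zara ($285,000): First-Time Homebuyer Credit: income exceeds $250,300 by $34,700, which is 28 full-or-partial $1,250 increments; reduction = 28 × $50 = $1,400, leaving $350. Tuition Credit: 22% of the $220,600 excess over $64,400 is $48,532 ≥ base, so the credit is $0. total $350 + $0 = $350
Difference: |$150 − $350| = $200.

$200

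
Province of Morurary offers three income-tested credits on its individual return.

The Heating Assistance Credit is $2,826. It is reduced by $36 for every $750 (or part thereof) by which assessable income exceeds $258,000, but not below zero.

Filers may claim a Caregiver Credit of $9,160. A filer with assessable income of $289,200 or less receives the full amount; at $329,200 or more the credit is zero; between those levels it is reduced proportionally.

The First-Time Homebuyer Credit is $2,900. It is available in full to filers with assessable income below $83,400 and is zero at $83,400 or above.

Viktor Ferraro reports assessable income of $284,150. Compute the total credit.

Heating Assistance Credit: income exceeds $258,000 by $26,150, which is 35 full-or-partial $750 increments; reduction = 35 × $36 = $1,260, leaving $1,566.
Caregiver Credit: $284,150 is at or below the $289,200 threshold, so the full $9,160 applies.
First-Time Homebuyer Credit: $284,150 meets or exceeds the $83,400 cutoff, so the credit is $0.
Total: $1,566 + $9,160 + $0 = $10,726.

$10,726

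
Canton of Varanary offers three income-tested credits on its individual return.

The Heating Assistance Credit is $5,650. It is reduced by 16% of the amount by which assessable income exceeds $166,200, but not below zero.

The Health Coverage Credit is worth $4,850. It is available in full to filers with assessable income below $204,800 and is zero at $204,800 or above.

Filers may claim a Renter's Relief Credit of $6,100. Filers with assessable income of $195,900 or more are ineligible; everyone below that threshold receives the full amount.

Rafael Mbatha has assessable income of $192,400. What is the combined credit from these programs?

Heating Assistance Credit: 16% of the $26,200 excess over $166,200 is $4,192; credit = $5,650 − $4,192 = $1,458.
Health Coverage Credit: $192,400 is below the $204,800 cutoff, so the full $4,850 applies.
Renter's Relief Credit: $192,400 is below the $195,900 cutoff, so the full $6,100 applies.
Total: $1,458 + $4,850 + $6,100 = $12,408.

$12,408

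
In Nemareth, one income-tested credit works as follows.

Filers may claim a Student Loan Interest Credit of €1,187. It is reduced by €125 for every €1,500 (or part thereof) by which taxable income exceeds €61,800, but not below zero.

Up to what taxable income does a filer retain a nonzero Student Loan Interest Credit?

€75,300

After 9 increments the reduction is 9 × €125 = €1,125, leaving €62; one more increment wipes it out. Increment 9 ends at excess 9 × €1,500 = €13,500, so the highest qualifying income is €61,800 + €13,500 = €75,300.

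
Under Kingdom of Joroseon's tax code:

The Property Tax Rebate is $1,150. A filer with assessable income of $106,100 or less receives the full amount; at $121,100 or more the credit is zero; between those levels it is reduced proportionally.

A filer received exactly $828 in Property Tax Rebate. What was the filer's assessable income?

$828 is 828/1,150 of the full $1,150, so 322/1,150 of the $15,000 range has been used: income = $106,100 + $15,000 × 322/1,150 = $110,300.

$110,300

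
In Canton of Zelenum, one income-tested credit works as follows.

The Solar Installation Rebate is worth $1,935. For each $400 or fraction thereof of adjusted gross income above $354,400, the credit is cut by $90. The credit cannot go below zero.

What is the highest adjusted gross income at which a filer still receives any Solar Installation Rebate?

After 21 increments the reduction is 21 × $90 = $1,890, leaving $45; one more increment wipes it out. Increment 21 ends at excess 21 × $400 = $8,400, so the highest qualifying income is $354,400 + $8,400 = $362,800.

$362,800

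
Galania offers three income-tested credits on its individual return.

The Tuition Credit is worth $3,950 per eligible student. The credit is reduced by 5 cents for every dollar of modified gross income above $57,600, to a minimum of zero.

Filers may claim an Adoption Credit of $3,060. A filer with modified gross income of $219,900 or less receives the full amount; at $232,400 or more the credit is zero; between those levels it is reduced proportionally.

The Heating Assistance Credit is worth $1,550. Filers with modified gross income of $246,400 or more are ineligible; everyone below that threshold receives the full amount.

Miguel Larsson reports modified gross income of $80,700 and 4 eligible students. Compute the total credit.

Tuition Credit: base = 4 × $3,950 = $15,800. 5% of the $23,100 excess over $57,600 is $1,155; credit = $15,800 − $1,155 = $14,645.
Adoption Credit: $80,700 is at or below the $219,900 threshold, so the full $3,060 applies.
Heating Assistance Credit: $80,700 is below the $246,400 cutoff, so the full $1,550 applies.
Total: $14,645 + $3,060 + $1,550 = $19,255.

$19,255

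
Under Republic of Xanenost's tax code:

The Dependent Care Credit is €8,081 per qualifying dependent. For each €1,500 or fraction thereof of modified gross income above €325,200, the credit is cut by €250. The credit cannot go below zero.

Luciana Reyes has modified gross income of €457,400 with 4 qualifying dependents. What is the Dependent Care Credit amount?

€10,074

Dependent Care Credit: base = 4 × €8,081 = €32,324. income exceeds €325,200 by €132,200, which is 89 full-or-partial €1,500 increments; reduction = 89 × €250 = €22,250, leaving €10,074.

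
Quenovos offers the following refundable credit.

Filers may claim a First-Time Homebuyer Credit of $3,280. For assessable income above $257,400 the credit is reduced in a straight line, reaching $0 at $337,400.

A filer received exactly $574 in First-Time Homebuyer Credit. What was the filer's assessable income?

$323,400

$574 is 574/3,280 of the full $3,280, so 2,706/3,280 of the $80,000 range has been used: income = $257,400 + $80,000 × 2,706/3,280 = $323,400.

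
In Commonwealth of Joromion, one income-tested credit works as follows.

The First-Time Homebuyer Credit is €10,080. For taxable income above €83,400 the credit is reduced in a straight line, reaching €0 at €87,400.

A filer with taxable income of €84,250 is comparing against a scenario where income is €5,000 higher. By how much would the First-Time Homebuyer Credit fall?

€7,938

At €84,250 — €84,250 is €850 into a €4,000 phase-out range, leaving 3,150/4,000 of the credit: €10,080 × 3,150/4,000 = €7,938.
At €89,250 — €89,250 is at or above €87,400, so the credit is €0.
Lost: €7,938 − €0 = €7,938.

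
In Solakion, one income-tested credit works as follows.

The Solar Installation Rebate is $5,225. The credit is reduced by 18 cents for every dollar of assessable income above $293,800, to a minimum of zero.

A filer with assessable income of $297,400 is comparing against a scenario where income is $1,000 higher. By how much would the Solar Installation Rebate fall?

$180

At $297,400 — 18% of the $3,600 excess over $293,800 is $648; credit = $5,225 − $648 = $4,577.
At $298,400 — 18% of the $4,600 excess over $293,800 is $828; credit = $5,225 − $828 = $4,397.
Lost: $4,577 − $4,397 = $180.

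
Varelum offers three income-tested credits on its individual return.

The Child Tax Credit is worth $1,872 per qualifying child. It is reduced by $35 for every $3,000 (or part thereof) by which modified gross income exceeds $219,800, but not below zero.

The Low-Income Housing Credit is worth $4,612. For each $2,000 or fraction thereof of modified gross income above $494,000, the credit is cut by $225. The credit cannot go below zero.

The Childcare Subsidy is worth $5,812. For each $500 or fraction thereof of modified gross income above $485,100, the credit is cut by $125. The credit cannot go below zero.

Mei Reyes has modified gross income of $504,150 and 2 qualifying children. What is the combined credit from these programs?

Child Tax Credit: base = 2 × $1,872 = $3,744. income exceeds $219,800 by $284,350, which is 95 full-or-partial $3,000 increments; reduction = 95 × $35 = $3,325, leaving $419.
Low-Income Housing Credit: income exceeds $494,000 by $10,150, which is 6 full-or-partial $2,000 increments; reduction = 6 × $225 = $1,350, leaving $3,262.
Childcare Subsidy: income exceeds $485,100 by $19,050, which is 39 full-or-partial $500 increments; reduction = 39 × $125 = $4,875, leaving $937.
Total: $419 + $3,262 + $937 = $4,618.

$4,618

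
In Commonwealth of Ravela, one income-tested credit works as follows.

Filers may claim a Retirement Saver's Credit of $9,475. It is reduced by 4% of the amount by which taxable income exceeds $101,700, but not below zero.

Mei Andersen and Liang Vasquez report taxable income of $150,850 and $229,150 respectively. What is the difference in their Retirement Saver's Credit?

$3,132

Mei ($150,850): Retirement Saver's Credit: 4% of the $49,150 excess over $101,700 is $1,966; credit = $9,475 − $1,966 = $7,509.
Liang ($229,150): Retirement Saver's Credit: 4% of the $127,450 excess over $101,700 is $5,098; credit = $9,475 − $5,098 = $4,377.
Difference: |$7,509 − $4,377| = $3,132.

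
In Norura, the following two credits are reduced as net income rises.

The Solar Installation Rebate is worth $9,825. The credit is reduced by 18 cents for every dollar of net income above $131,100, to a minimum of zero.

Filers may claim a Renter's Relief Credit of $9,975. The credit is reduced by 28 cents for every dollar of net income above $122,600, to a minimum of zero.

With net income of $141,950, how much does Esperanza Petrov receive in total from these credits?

Solar Installation Rebate: 18% of the $10,850 excess over $131,100 is $1,953; credit = $9,825 − $1,953 = $7,872.
Renter's Relief Credit: 28% of the $19,350 excess over $122,600 is $5,418; credit = $9,975 − $5,418 = $4,557.
Total: $7,872 + $4,557 = $12,429.

$12,429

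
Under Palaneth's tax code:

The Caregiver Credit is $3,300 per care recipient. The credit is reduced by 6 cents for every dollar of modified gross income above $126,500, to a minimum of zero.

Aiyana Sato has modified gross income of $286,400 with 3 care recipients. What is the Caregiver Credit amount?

Caregiver Credit: base = 3 × $3,300 = $9,900. 6% of the $159,900 excess over $126,500 is $9,594; credit = $9,900 − $9,594 = $306.

$306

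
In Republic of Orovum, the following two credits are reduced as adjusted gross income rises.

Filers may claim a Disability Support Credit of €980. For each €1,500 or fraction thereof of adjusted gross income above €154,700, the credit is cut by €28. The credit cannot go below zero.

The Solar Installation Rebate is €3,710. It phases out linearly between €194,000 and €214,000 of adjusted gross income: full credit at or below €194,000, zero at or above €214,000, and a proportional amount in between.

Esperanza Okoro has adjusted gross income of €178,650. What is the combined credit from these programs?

Disability Support Credit: income exceeds €154,700 by €23,950, which is 16 full-or-partial €1,500 increments; reduction = 16 × €28 = €448, leaving €532.
Solar Installation Rebate: €178,650 is at or below the €194,000 threshold, so the full €3,710 applies.
Total: €532 + €3,710 = €4,242.

€4,242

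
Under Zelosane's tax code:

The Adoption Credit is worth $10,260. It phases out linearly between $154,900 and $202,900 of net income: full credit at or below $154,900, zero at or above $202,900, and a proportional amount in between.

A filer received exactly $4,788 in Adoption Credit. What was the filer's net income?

$180,500

$4,788 is 4,788/10,260 of the full $10,260, so 5,472/10,260 of the $48,000 range has been used: income = $154,900 + $48,000 × 5,472/10,260 = $180,500.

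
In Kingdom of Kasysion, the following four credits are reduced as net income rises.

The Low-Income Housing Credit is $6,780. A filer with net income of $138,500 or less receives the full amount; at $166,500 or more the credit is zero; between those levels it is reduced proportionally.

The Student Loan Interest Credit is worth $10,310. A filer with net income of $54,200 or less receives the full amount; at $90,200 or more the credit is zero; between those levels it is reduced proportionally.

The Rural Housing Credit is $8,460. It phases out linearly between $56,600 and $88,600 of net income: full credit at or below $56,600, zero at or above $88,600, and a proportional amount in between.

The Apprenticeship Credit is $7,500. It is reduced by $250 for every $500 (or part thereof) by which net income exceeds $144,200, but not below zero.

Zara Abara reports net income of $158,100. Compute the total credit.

$2,534

Low-Income Housing Credit: $158,100 is $19,600 into a $28,000 phase-out range, leaving 8,400/28,000 of the credit: $6,780 × 8,400/28,000 = $2,034.
Student Loan Interest Credit: $158,100 is at or above $90,200, so the credit is $0.
Rural Housing Credit: $158,100 is at or above $88,600, so the credit is $0.
Apprenticeship Credit: income exceeds $144,200 by $13,900, which is 28 full-or-partial $500 increments; reduction = 28 × $250 = $7,000, leaving $500.
Total: $2,034 + $0 + $0 + $500 = $2,534.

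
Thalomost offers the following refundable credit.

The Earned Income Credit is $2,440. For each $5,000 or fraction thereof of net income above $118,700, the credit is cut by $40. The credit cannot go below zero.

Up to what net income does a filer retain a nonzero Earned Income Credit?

After 60 increments the reduction is 60 × $40 = $2,400, leaving $40; one more increment wipes it out. Increment 60 ends at excess 60 × $5,000 = $300,000, so the highest qualifying income is $118,700 + $300,000 = $418,700.

$418,700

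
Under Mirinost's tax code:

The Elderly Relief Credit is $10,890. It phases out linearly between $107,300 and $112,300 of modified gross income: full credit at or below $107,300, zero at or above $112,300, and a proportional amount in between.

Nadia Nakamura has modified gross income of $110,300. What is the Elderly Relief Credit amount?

Elderly Relief Credit: $110,300 is $3,000 into a $5,000 phase-out range, leaving 2,000/5,000 of the credit: $10,890 × 2,000/5,000 = $4,356.

$4,356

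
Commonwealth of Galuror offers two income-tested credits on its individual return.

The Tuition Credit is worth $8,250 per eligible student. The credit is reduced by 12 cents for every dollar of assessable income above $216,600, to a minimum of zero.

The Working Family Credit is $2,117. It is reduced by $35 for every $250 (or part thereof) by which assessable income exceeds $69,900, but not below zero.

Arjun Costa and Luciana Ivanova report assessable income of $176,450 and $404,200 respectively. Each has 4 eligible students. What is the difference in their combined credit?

$22,512

Arjun ($176,450): Tuition Credit: base = 4 × $8,250 = $33,000. $176,450 is at or below the $216,600 threshold, so the full $33,000 applies. Working Family Credit: income exceeds $69,900 by $106,550 → 427 increments × $35 = $14,945 ≥ base, so the credit is $0. total $33,000 + $0 = $33,000
Luciana ($404,200): Tuition Credit: base = 4 × $8,250 = $33,000. 12% of the $187,600 excess over $216,600 is $22,512; credit = $33,000 − $22,512 = $10,488. Working Family Credit: income exceeds $69,900 by $334,300 → 1338 increments × $35 = $46,830 ≥ base, so the credit is $0. total $10,488 + $0 = $10,488
Difference: |$33,000 − $10,488| = $22,512.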